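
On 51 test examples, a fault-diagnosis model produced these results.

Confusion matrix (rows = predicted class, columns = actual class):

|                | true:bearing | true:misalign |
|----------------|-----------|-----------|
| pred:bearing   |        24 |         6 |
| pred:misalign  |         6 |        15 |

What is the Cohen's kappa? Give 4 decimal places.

0.5143

Observed agreement pₒ = trace/N = 39/51 = 0.76471
Expected agreement pₑ = Σ (rowᵢ·colᵢ)/N² = (30·30 + 21·21)/51² = 0.51557
κ = (pₒ − pₑ)/(1 − pₑ) = (0.76471 − 0.51557)/(1 − 0.51557) = 0.5143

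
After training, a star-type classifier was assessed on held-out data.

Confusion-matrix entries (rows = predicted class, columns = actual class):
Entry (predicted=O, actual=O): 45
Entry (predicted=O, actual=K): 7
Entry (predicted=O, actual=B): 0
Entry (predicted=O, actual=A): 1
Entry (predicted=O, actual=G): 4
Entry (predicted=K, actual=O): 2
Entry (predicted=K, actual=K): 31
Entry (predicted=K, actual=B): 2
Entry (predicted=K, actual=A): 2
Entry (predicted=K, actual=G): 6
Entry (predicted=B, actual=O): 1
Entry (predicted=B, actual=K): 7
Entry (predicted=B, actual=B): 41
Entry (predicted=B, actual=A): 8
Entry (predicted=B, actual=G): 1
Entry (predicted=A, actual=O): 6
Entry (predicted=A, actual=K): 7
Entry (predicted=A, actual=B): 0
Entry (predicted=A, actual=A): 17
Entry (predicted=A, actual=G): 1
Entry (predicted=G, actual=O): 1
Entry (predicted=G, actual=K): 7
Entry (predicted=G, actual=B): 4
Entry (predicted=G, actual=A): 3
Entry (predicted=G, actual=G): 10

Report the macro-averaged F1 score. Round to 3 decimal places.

Per-class F1 score (2·TP/(2·TP+FP+FN)):
  O: TP=45, FP=7+0+1+4=12, FN=2+1+6+1=10 → 90/112 = 0.8036
  K: TP=31, FP=2+2+2+6=12, FN=7+7+7+7=28 → 62/102 = 0.6078
  B: TP=41, FP=1+7+8+1=17, FN=0+2+0+4=6 → 82/105 = 0.7810
  A: TP=17, FP=6+7+0+1=14, FN=1+2+8+3=14 → 34/62 = 0.5484
  G: TP=10, FP=1+7+4+3=15, FN=4+6+1+1=12 → 20/47 = 0.4255
Macro-F1 score = mean = (0.8036 + 0.6078 + 0.7810 + 0.5484 + 0.4255) / 5 = 0.633

0.633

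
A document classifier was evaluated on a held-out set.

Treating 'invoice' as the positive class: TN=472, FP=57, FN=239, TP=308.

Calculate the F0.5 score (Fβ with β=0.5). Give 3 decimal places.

Fβ = (1+β²)·TP / ((1+β²)·TP + β²·FN + FP), with β²=1/4
= 1.25·308 / (1.25·308 + 0.25·239 + 57) = 0.767

0.767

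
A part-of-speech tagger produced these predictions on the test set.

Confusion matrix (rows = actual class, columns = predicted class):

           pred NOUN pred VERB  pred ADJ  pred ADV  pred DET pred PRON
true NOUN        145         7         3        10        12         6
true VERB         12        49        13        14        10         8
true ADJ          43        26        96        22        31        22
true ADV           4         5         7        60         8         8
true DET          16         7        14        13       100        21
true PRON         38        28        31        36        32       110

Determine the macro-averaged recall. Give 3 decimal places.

0.549

Per-class recall (TP/(TP+FN)):
  NOUN: TP=145, FN=7+3+10+12+6=38 → 145/183 = 0.7923
  VERB: TP=49, FN=12+13+14+10+8=57 → 49/106 = 0.4623
  ADJ: TP=96, FN=43+26+22+31+22=144 → 96/240 = 0.4000
  ADV: TP=60, FN=4+5+7+8+8=32 → 60/92 = 0.6522
  DET: TP=100, FN=16+7+14+13+21=71 → 100/171 = 0.5848
  PRON: TP=110, FN=38+28+31+36+32=165 → 110/275 = 0.4000
Macro-recall = mean = (0.7923 + 0.4623 + 0.4000 + 0.6522 + 0.5848 + 0.4000) / 6 = 0.549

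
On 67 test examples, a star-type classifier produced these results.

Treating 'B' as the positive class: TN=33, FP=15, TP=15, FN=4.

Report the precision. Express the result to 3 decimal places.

Precision = TP/(TP+FP) = 15/(15+15) = 15/30 = 0.500

0.500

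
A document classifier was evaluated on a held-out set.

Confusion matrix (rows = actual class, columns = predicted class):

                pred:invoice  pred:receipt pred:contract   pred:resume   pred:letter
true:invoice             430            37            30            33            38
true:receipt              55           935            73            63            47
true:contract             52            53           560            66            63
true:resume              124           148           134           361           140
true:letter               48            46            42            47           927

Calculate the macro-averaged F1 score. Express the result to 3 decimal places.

0.685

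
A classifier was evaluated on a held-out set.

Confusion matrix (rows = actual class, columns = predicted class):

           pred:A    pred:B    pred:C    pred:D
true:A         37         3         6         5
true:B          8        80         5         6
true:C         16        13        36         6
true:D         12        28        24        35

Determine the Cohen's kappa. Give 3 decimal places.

Observed agreement pₒ = trace/N = 188/320 = 0.5875
Expected agreement pₑ = Σ (rowᵢ·colᵢ)/N² = (51·73 + 99·124 + 71·71 + 99·52)/320² = 0.2557
κ = (pₒ − pₑ)/(1 − pₑ) = (0.5875 − 0.2557)/(1 − 0.2557) = 0.446

0.446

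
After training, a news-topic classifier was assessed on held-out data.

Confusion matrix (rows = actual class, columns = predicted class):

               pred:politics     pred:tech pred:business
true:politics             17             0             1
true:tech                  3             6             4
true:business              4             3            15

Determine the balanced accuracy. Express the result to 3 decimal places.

Balanced accuracy = mean of per-class recall.
  politics: recall = 17/18 = 0.9444
  tech: recall = 6/13 = 0.4615
  business: recall = 15/22 = 0.6818
Mean = (0.9444 + 0.4615 + 0.6818) / 3 = 0.696

0.696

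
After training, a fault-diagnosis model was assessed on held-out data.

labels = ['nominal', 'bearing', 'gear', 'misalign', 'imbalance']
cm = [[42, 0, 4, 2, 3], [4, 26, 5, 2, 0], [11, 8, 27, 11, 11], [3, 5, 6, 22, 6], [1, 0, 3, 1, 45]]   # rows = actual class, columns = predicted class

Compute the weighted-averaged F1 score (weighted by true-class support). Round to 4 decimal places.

Per-class F1 score (2·TP/(2·TP+FP+FN)):
  nominal: TP=42, FP=4+11+3+1=19, FN=0+4+2+3=9 → 84/112 = 0.75000
  bearing: TP=26, FP=0+8+5+0=13, FN=4+5+2+0=11 → 52/76 = 0.68421
  gear: TP=27, FP=4+5+6+3=18, FN=11+8+11+11=41 → 54/113 = 0.47788
  misalign: TP=22, FP=2+2+11+1=16, FN=3+5+6+6=20 → 44/80 = 0.55000
  imbalance: TP=45, FP=3+0+11+6=20, FN=1+0+3+1=5 → 90/115 = 0.78261
Weighted-F1 score = Σ (supportᵢ/N)·F1 scoreᵢ with N=248: (51/248)·0.75000 + (37/248)·0.68421 + (68/248)·0.47788 + (42/248)·0.55000 + (50/248)·0.78261 = 0.6383

0.6383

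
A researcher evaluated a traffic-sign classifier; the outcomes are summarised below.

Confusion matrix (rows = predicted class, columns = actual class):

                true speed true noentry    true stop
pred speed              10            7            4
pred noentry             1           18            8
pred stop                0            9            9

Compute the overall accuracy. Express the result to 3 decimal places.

0.561

Accuracy = trace / total = (10+18+9=37) / 66 = 37/66 = 0.561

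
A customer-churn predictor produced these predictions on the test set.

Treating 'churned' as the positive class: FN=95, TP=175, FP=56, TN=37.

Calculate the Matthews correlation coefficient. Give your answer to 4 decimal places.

MCC = (TP·TN − FP·FN) / √((TP+FP)(TP+FN)(TN+FP)(TN+FN))
Numerator = 175·37 − 56·95 = 1155
Denominator = √(231·270·93·132) = √765654120 = 27670.4557
MCC = 1155 / 27670.4557 = 0.0417

0.0417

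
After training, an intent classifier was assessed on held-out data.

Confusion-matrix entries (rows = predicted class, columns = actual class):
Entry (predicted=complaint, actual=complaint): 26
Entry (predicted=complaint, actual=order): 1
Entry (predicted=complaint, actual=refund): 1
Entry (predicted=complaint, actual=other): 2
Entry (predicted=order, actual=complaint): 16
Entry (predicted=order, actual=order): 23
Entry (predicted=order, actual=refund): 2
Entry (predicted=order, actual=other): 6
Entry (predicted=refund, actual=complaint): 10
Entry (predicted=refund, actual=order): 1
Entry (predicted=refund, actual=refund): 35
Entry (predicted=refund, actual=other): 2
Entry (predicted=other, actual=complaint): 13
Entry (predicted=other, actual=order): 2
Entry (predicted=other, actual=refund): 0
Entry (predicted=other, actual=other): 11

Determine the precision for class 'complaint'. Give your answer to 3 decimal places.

Take TP from the diagonal, FP from the rest of the 'complaint' prediction marginal, FN from the rest of the 'complaint' actual marginal.
precision = TP/(TP+FP).
complaint: TP=26, FP=1+1+2=4 → 26/30 = 0.8667

0.867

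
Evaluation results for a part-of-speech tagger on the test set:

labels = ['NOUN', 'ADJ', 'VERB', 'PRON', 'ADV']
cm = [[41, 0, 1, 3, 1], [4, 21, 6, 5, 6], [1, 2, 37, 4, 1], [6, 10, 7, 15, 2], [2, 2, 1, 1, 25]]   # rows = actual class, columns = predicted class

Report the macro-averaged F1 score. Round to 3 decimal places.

Per-class F1 score (2·TP/(2·TP+FP+FN)):
  NOUN: TP=41, FP=4+1+6+2=13, FN=0+1+3+1=5 → 82/100 = 0.8200
  ADJ: TP=21, FP=0+2+10+2=14, FN=4+6+5+6=21 → 42/77 = 0.5455
  VERB: TP=37, FP=1+6+7+1=15, FN=1+2+4+1=8 → 74/97 = 0.7629
  PRON: TP=15, FP=3+5+4+1=13, FN=6+10+7+2=25 → 30/68 = 0.4412
  ADV: TP=25, FP=1+6+1+2=10, FN=2+2+1+1=6 → 50/66 = 0.7576
Macro-F1 score = mean = (0.8200 + 0.5455 + 0.7629 + 0.4412 + 0.7576) / 5 = 0.665

0.665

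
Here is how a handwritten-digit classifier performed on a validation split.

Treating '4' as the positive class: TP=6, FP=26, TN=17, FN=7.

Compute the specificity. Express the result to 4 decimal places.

Specificity = TN/(TN+FP) = 17/(17+26) = 0.3953

0.3953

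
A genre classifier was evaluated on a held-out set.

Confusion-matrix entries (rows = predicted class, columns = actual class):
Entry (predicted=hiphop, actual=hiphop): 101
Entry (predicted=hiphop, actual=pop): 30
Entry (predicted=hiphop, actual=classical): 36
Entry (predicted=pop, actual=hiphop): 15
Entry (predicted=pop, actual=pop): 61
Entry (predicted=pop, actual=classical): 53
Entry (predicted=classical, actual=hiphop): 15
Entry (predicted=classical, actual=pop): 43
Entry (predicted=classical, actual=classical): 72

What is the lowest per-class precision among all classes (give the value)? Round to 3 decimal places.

0.473

Per-class precision (TP/(TP+FP)):
  hiphop: TP=101, FP=30+36=66 → 101/167 = 0.6048
  pop: TP=61, FP=15+53=68 → 61/129 = 0.4729
  classical: TP=72, FP=15+43=58 → 72/130 = 0.5538
Lowest is class 'pop' with precision = 0.473.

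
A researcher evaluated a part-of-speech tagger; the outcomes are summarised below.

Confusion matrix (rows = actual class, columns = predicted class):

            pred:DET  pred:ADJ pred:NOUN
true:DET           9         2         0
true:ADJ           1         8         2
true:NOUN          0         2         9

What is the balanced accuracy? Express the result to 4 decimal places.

0.7879

Balanced accuracy = mean of per-class recall.
  DET: recall = 9/11 = 0.81818
  ADJ: recall = 8/11 = 0.72727
  NOUN: recall = 9/11 = 0.81818
Mean = (0.81818 + 0.72727 + 0.81818) / 3 = 0.7879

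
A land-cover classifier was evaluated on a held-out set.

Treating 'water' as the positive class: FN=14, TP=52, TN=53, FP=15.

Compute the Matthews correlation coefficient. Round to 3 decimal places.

0.567

MCC = (TP·TN − FP·FN) / √((TP+FP)(TP+FN)(TN+FP)(TN+FN))
Numerator = 52·53 − 15·14 = 2546
Denominator = √(67·66·68·67) = √20146632 = 4488.5000
MCC = 2546 / 4488.5000 = 0.567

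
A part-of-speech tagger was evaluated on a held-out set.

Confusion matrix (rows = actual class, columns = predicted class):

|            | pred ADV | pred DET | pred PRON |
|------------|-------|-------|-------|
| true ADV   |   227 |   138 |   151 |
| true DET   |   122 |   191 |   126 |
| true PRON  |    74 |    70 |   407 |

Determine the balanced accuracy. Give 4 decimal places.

Balanced accuracy = mean of per-class recall.
  ADV: recall = 227/516 = 0.43992
  DET: recall = 191/439 = 0.43508
  PRON: recall = 407/551 = 0.73866
Mean = (0.43992 + 0.43508 + 0.73866) / 3 = 0.5379

0.5379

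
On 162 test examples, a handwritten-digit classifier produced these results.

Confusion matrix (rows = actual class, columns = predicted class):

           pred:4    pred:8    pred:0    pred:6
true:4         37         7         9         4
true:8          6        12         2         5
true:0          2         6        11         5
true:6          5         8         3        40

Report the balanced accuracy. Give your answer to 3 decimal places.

Balanced accuracy = mean of per-class recall.
  4: recall = 37/57 = 0.6491
  8: recall = 12/25 = 0.4800
  0: recall = 11/24 = 0.4583
  6: recall = 40/56 = 0.7143
Mean = (0.6491 + 0.4800 + 0.4583 + 0.7143) / 4 = 0.575

0.575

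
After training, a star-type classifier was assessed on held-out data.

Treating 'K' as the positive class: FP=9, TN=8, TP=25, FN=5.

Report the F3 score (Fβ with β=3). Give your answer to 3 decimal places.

Fβ = (1+β²)·TP / ((1+β²)·TP + β²·FN + FP), with β²=9
= 10·25 / (10·25 + 9·5 + 9) = 0.822

0.822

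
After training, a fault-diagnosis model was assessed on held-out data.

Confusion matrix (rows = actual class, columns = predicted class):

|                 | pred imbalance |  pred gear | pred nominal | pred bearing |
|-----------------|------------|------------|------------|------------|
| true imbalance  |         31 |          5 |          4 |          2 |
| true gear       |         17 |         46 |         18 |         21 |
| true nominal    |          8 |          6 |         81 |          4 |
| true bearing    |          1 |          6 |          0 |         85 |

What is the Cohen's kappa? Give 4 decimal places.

0.6282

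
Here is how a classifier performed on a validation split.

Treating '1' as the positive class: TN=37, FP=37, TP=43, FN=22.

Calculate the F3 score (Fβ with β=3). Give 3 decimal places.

Fβ = (1+β²)·TP / ((1+β²)·TP + β²·FN + FP), with β²=9
= 10·43 / (10·43 + 9·22 + 37) = 0.647

0.647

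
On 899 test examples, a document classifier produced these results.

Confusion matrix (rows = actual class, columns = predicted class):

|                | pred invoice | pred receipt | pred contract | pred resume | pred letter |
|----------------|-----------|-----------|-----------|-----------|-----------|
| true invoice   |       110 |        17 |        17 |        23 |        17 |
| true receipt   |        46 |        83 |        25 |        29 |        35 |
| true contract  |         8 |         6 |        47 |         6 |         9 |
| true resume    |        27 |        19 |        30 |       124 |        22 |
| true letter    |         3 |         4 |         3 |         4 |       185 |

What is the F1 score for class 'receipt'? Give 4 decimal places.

0.4784

Take TP from the diagonal, FP from the rest of the 'receipt' prediction marginal, FN from the rest of the 'receipt' actual marginal.
F1 score = 2·TP/(2·TP+FP+FN).
receipt: TP=83, FP=17+6+19+4=46, FN=46+25+29+35=135 → 166/347 = 0.47839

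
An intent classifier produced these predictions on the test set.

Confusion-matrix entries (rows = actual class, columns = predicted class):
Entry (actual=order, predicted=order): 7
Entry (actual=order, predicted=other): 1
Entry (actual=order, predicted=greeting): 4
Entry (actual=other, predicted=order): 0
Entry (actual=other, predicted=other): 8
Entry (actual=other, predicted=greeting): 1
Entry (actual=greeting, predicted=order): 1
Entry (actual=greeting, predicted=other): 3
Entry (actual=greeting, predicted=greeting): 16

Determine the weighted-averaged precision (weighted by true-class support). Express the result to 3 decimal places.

0.774

Per-class precision (TP/(TP+FP)):
  order: TP=7, FP=0+1=1 → 7/8 = 0.8750
  other: TP=8, FP=1+3=4 → 8/12 = 0.6667
  greeting: TP=16, FP=4+1=5 → 16/21 = 0.7619
Weighted-precision = Σ (supportᵢ/N)·precisionᵢ with N=41: (12/41)·0.8750 + (9/41)·0.6667 + (20/41)·0.7619 = 0.774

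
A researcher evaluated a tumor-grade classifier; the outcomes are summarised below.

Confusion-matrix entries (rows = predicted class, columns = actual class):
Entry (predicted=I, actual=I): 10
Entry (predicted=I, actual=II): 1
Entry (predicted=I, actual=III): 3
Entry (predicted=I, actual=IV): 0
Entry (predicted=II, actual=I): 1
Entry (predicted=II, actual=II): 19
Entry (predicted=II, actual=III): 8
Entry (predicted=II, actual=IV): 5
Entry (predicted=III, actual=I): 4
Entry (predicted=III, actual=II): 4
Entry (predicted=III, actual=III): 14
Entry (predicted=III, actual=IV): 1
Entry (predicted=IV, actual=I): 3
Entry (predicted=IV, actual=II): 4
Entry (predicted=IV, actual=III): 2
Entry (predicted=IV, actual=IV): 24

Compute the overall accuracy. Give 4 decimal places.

Accuracy = trace / total = (10+19+14+24=67) / 103 = 67/103 = 0.6505

0.6505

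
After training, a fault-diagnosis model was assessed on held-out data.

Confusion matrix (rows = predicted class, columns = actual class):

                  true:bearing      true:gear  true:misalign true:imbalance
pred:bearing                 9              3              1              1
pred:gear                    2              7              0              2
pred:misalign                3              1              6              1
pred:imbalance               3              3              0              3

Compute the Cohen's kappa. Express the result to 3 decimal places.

Observed agreement pₒ = trace/N = 25/45 = 0.5556
Expected agreement pₑ = Σ (rowᵢ·colᵢ)/N² = (17·14 + 14·11 + 7·11 + 7·9)/45² = 0.2627
κ = (pₒ − pₑ)/(1 − pₑ) = (0.5556 − 0.2627)/(1 − 0.2627) = 0.397

0.397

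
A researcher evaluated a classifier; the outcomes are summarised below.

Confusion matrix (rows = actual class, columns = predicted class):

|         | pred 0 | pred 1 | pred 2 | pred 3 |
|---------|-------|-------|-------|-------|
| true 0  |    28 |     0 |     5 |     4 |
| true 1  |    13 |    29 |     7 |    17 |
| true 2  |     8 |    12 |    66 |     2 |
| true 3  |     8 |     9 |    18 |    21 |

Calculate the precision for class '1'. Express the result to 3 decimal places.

0.580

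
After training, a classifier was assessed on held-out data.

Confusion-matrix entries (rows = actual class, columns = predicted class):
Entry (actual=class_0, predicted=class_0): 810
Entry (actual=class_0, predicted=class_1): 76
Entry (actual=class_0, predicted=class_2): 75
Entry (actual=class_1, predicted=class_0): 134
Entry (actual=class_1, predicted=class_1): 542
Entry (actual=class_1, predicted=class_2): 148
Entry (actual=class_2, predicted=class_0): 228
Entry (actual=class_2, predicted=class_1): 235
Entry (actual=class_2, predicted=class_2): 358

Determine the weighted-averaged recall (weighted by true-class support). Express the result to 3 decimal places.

0.656

Per-class recall (TP/(TP+FN)):
  class_0: TP=810, FN=76+75=151 → 810/961 = 0.8429
  class_1: TP=542, FN=134+148=282 → 542/824 = 0.6578
  class_2: TP=358, FN=228+235=463 → 358/821 = 0.4361
Weighted-recall = Σ (supportᵢ/N)·recallᵢ with N=2606: (961/2606)·0.8429 + (824/2606)·0.6578 + (821/2606)·0.4361 = 0.656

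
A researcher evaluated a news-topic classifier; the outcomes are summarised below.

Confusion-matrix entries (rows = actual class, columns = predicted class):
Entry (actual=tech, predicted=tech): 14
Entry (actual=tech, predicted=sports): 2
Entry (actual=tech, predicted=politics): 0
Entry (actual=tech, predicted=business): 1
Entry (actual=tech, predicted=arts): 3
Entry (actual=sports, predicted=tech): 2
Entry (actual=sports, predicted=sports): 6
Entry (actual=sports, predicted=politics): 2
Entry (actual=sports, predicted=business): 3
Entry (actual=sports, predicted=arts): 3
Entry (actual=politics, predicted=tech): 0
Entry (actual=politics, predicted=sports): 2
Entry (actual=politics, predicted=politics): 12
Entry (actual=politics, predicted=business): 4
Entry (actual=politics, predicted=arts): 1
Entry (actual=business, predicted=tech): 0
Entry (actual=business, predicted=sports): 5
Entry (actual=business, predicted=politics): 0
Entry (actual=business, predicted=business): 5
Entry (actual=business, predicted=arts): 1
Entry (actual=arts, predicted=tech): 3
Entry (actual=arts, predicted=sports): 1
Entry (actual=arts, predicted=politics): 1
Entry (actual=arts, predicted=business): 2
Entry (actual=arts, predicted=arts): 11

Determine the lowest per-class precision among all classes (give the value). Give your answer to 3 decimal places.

Per-class precision (TP/(TP+FP)):
  tech: TP=14, FP=2+0+0+3=5 → 14/19 = 0.7368
  sports: TP=6, FP=2+2+5+1=10 → 6/16 = 0.3750
  politics: TP=12, FP=0+2+0+1=3 → 12/15 = 0.8000
  business: TP=5, FP=1+3+4+2=10 → 5/15 = 0.3333
  arts: TP=11, FP=3+3+1+1=8 → 11/19 = 0.5789
Lowest is class 'business' with precision = 0.333.

0.333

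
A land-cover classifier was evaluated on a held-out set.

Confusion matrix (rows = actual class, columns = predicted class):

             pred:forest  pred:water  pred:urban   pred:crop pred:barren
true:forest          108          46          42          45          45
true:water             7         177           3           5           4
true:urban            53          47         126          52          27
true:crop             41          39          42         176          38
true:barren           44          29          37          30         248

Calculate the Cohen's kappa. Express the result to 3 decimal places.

Observed agreement pₒ = trace/N = 835/1511 = 0.5526
Expected agreement pₑ = Σ (rowᵢ·colᵢ)/N² = (286·253 + 196·338 + 305·250 + 336·308 + 388·362)/1511² = 0.2010
κ = (pₒ − pₑ)/(1 − pₑ) = (0.5526 − 0.2010)/(1 − 0.2010) = 0.440

0.440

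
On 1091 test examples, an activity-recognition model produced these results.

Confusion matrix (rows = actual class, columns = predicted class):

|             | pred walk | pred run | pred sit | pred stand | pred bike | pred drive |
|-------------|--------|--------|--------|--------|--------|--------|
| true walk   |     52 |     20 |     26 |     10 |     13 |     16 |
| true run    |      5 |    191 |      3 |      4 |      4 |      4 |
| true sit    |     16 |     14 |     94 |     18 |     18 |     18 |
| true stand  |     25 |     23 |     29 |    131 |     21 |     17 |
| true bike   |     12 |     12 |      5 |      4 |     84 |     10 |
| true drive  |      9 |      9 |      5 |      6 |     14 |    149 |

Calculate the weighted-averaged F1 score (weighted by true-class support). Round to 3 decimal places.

0.635

Per-class F1 score (2·TP/(2·TP+FP+FN)):
  walk: TP=52, FP=5+16+25+12+9=67, FN=20+26+10+13+16=85 → 104/256 = 0.4063
  run: TP=191, FP=20+14+23+12+9=78, FN=5+3+4+4+4=20 → 382/480 = 0.7958
  sit: TP=94, FP=26+3+29+5+5=68, FN=16+14+18+18+18=84 → 188/340 = 0.5529
  stand: TP=131, FP=10+4+18+4+6=42, FN=25+23+29+21+17=115 → 262/419 = 0.6253
  bike: TP=84, FP=13+4+18+21+14=70, FN=12+12+5+4+10=43 → 168/281 = 0.5979
  drive: TP=149, FP=16+4+18+17+10=65, FN=9+9+5+6+14=43 → 298/406 = 0.7340
Weighted-F1 score = Σ (supportᵢ/N)·F1 scoreᵢ with N=1091: (137/1091)·0.4063 + (211/1091)·0.7958 + (178/1091)·0.5529 + (246/1091)·0.6253 + (127/1091)·0.5979 + (192/1091)·0.7340 = 0.635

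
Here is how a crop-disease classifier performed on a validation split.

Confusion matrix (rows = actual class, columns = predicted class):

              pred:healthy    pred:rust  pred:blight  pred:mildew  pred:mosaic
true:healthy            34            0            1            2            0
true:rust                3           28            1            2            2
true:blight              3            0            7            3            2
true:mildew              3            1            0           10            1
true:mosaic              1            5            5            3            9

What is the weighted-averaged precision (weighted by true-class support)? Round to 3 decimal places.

0.699

Per-class precision (TP/(TP+FP)):
  healthy: TP=34, FP=3+3+3+1=10 → 34/44 = 0.7727
  rust: TP=28, FP=0+0+1+5=6 → 28/34 = 0.8235
  blight: TP=7, FP=1+1+0+5=7 → 7/14 = 0.5000
  mildew: TP=10, FP=2+2+3+3=10 → 10/20 = 0.5000
  mosaic: TP=9, FP=0+2+2+1=5 → 9/14 = 0.6429
Weighted-precision = Σ (supportᵢ/N)·precisionᵢ with N=126: (37/126)·0.7727 + (36/126)·0.8235 + (15/126)·0.5000 + (15/126)·0.5000 + (23/126)·0.6429 = 0.699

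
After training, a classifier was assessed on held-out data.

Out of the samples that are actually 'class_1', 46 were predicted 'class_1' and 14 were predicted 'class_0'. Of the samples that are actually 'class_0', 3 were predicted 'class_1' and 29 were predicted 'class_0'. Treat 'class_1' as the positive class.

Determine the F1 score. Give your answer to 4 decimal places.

0.8440

Precision = TP/(TP+FP) = 46/49 = 0.9388
Recall = TP/(TP+FN) = 46/60 = 0.7667
F1 = 2·TP/(2·TP+FP+FN) = 92/109 = 0.8440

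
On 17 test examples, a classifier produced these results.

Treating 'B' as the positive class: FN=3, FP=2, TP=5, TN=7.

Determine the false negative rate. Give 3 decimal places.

FNR = FN/(FN+TP) = 3/(3+5) = 0.375

0.375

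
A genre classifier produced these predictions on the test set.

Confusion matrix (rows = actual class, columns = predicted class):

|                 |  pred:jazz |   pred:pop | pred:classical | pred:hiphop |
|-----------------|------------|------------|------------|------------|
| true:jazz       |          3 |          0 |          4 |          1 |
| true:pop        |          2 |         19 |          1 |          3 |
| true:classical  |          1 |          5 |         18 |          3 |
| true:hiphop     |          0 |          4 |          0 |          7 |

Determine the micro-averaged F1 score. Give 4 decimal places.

0.6620

Micro-averaging pools counts across classes: ΣTP=47, ΣFP=24, ΣFN=24.
Micro-F1 score = 2·TP/(2·TP+FP+FN) on pooled counts = 0.6620 (equals overall accuracy in single-label multiclass).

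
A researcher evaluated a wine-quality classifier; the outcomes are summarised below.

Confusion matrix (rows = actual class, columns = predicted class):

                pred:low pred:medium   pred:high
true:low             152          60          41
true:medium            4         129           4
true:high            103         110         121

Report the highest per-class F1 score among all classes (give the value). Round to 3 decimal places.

Per-class F1 score (2·TP/(2·TP+FP+FN)):
  low: TP=152, FP=4+103=107, FN=60+41=101 → 304/512 = 0.5938
  medium: TP=129, FP=60+110=170, FN=4+4=8 → 258/436 = 0.5917
  high: TP=121, FP=41+4=45, FN=103+110=213 → 242/500 = 0.4840
Highest is class 'low' with F1 score = 0.594.

0.594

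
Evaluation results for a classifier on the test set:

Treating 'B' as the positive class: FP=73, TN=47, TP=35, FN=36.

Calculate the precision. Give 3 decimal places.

Precision = TP/(TP+FP) = 35/(35+73) = 35/108 = 0.324

0.324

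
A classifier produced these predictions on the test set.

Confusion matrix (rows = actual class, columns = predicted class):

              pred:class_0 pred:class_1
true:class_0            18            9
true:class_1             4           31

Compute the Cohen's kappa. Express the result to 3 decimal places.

Observed agreement pₒ = trace/N = 49/62 = 0.7903
Expected agreement pₑ = Σ (rowᵢ·colᵢ)/N² = (27·22 + 35·40)/62² = 0.5187
κ = (pₒ − pₑ)/(1 − pₑ) = (0.7903 − 0.5187)/(1 − 0.5187) = 0.564

0.564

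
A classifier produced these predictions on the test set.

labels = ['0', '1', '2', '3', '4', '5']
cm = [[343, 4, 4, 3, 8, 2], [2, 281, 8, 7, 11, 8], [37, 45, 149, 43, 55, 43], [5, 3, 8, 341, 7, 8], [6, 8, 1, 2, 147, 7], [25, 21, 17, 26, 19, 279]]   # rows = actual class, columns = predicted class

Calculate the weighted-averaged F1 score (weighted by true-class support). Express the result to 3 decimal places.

0.763

Per-class F1 score (2·TP/(2·TP+FP+FN)):
  0: TP=343, FP=2+37+5+6+25=75, FN=4+4+3+8+2=21 → 686/782 = 0.8772
  1: TP=281, FP=4+45+3+8+21=81, FN=2+8+7+11+8=36 → 562/679 = 0.8277
  2: TP=149, FP=4+8+8+1+17=38, FN=37+45+43+55+43=223 → 298/559 = 0.5331
  3: TP=341, FP=3+7+43+2+26=81, FN=5+3+8+7+8=31 → 682/794 = 0.8589
  4: TP=147, FP=8+11+55+7+19=100, FN=6+8+1+2+7=24 → 294/418 = 0.7033
  5: TP=279, FP=2+8+43+8+7=68, FN=25+21+17+26+19=108 → 558/734 = 0.7602
Weighted-F1 score = Σ (supportᵢ/N)·F1 scoreᵢ with N=1983: (364/1983)·0.8772 + (317/1983)·0.8277 + (372/1983)·0.5331 + (372/1983)·0.8589 + (171/1983)·0.7033 + (387/1983)·0.7602 = 0.763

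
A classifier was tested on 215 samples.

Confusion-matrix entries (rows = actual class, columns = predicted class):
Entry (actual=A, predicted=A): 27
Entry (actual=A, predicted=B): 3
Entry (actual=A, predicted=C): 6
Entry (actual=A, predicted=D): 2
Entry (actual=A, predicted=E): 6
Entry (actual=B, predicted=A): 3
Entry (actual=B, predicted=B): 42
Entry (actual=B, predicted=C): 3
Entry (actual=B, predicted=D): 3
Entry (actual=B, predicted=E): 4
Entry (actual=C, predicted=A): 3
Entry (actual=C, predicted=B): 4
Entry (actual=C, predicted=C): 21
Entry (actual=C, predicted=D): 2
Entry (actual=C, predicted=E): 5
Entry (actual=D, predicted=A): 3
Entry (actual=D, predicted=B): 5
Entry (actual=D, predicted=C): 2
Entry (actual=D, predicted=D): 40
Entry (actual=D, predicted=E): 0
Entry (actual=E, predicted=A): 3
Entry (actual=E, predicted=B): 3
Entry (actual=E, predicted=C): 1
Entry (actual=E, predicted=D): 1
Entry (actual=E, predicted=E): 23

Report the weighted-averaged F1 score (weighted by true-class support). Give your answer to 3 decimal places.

0.712

Per-class F1 score (2·TP/(2·TP+FP+FN)):
  A: TP=27, FP=3+3+3+3=12, FN=3+6+2+6=17 → 54/83 = 0.6506
  B: TP=42, FP=3+4+5+3=15, FN=3+3+3+4=13 → 84/112 = 0.7500
  C: TP=21, FP=6+3+2+1=12, FN=3+4+2+5=14 → 42/68 = 0.6176
  D: TP=40, FP=2+3+2+1=8, FN=3+5+2+0=10 → 80/98 = 0.8163
  E: TP=23, FP=6+4+5+0=15, FN=3+3+1+1=8 → 46/69 = 0.6667
Weighted-F1 score = Σ (supportᵢ/N)·F1 scoreᵢ with N=215: (44/215)·0.6506 + (55/215)·0.7500 + (35/215)·0.6176 + (50/215)·0.8163 + (31/215)·0.6667 = 0.712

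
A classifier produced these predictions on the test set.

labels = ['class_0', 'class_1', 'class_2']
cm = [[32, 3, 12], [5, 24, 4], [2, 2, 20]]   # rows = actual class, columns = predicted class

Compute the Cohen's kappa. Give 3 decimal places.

Observed agreement pₒ = trace/N = 76/104 = 0.7308
Expected agreement pₑ = Σ (rowᵢ·colᵢ)/N² = (47·39 + 33·29 + 24·36)/104² = 0.3378
κ = (pₒ − pₑ)/(1 − pₑ) = (0.7308 − 0.3378)/(1 − 0.3378) = 0.593

0.593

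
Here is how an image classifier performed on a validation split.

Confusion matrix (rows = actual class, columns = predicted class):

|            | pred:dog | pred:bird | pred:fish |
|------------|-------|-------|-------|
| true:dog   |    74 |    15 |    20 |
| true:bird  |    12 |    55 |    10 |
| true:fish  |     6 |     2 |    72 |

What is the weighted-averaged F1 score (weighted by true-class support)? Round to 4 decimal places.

0.7534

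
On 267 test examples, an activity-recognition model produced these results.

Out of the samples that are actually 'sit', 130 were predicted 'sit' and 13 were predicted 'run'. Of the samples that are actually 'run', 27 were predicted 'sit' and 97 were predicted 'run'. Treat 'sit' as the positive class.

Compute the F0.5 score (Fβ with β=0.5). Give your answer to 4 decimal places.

0.8431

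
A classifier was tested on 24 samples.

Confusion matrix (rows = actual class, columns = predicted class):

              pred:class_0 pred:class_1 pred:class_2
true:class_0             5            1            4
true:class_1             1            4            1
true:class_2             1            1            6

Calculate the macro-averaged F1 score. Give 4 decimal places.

0.6288

Per-class F1 score (2·TP/(2·TP+FP+FN)):
  class_0: TP=5, FP=1+1=2, FN=1+4=5 → 10/17 = 0.58824
  class_1: TP=4, FP=1+1=2, FN=1+1=2 → 8/12 = 0.66667
  class_2: TP=6, FP=4+1=5, FN=1+1=2 → 12/19 = 0.63158
Macro-F1 score = mean = (0.58824 + 0.66667 + 0.63158) / 3 = 0.6288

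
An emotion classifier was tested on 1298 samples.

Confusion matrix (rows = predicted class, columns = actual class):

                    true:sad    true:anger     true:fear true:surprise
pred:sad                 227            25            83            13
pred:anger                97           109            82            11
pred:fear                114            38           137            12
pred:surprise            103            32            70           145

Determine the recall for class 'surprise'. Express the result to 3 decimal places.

0.801

One-vs-rest for 'surprise': TP = diagonal; FP = other classes predicted 'surprise'; FN = 'surprise' predicted as other.
recall = TP/(TP+FN).
surprise: TP=145, FN=13+11+12=36 → 145/181 = 0.8011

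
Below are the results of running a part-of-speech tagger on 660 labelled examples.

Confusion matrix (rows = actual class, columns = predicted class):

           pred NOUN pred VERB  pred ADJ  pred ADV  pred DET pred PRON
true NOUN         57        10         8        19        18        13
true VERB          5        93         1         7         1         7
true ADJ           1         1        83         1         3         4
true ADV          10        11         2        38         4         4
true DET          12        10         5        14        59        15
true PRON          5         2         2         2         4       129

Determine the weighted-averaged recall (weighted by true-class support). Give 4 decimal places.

0.6955

Per-class recall (TP/(TP+FN)):
  NOUN: TP=57, FN=10+8+19+18+13=68 → 57/125 = 0.45600
  VERB: TP=93, FN=5+1+7+1+7=21 → 93/114 = 0.81579
  ADJ: TP=83, FN=1+1+1+3+4=10 → 83/93 = 0.89247
  ADV: TP=38, FN=10+11+2+4+4=31 → 38/69 = 0.55072
  DET: TP=59, FN=12+10+5+14+15=56 → 59/115 = 0.51304
  PRON: TP=129, FN=5+2+2+2+4=15 → 129/144 = 0.89583
Weighted-recall = Σ (supportᵢ/N)·recallᵢ with N=660: (125/660)·0.45600 + (114/660)·0.81579 + (93/660)·0.89247 + (69/660)·0.55072 + (115/660)·0.51304 + (144/660)·0.89583 = 0.6955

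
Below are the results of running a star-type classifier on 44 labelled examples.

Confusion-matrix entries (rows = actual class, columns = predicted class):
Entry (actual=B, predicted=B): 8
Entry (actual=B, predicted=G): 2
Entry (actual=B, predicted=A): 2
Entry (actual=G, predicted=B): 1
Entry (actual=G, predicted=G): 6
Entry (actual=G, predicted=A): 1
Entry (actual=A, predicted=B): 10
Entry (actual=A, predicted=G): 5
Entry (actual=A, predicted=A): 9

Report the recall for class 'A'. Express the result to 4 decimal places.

0.3750

Treat 'A' as positive and all other classes as negative.
recall = TP/(TP+FN).
A: TP=9, FN=10+5=15 → 9/24 = 0.37500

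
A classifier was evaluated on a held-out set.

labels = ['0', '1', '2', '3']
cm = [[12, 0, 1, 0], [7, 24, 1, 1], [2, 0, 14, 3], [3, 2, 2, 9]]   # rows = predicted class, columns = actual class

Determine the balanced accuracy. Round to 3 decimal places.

0.723

Balanced accuracy = mean of per-class recall.
  0: recall = 12/24 = 0.5000
  1: recall = 24/26 = 0.9231
  2: recall = 14/18 = 0.7778
  3: recall = 9/13 = 0.6923
Mean = (0.5000 + 0.9231 + 0.7778 + 0.6923) / 4 = 0.723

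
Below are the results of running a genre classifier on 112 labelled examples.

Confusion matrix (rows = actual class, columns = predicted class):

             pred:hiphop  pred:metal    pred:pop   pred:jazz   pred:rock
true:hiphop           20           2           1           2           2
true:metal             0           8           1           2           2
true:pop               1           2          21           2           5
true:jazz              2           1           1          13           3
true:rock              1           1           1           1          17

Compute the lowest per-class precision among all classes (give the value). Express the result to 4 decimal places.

0.5714

Per-class precision (TP/(TP+FP)):
  hiphop: TP=20, FP=0+1+2+1=4 → 20/24 = 0.83333
  metal: TP=8, FP=2+2+1+1=6 → 8/14 = 0.57143
  pop: TP=21, FP=1+1+1+1=4 → 21/25 = 0.84000
  jazz: TP=13, FP=2+2+2+1=7 → 13/20 = 0.65000
  rock: TP=17, FP=2+2+5+3=12 → 17/29 = 0.58621
Lowest is class 'metal' with precision = 0.5714.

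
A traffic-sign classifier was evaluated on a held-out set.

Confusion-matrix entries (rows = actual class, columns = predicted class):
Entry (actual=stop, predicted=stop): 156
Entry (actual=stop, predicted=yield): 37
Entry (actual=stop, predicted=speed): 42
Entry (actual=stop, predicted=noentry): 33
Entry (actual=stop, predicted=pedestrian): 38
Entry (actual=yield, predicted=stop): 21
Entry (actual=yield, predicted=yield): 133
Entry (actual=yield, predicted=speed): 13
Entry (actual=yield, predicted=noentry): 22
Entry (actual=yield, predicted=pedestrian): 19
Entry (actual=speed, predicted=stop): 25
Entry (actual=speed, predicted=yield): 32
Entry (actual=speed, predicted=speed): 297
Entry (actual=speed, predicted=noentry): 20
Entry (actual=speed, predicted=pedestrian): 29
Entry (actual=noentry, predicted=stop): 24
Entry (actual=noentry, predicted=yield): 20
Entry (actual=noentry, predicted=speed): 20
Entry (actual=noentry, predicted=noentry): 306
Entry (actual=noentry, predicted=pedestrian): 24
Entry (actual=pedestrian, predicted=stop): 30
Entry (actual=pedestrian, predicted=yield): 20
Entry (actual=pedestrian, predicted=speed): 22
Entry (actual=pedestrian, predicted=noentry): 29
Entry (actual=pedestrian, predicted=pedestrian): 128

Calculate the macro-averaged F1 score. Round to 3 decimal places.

Per-class F1 score (2·TP/(2·TP+FP+FN)):
  stop: TP=156, FP=21+25+24+30=100, FN=37+42+33+38=150 → 312/562 = 0.5552
  yield: TP=133, FP=37+32+20+20=109, FN=21+13+22+19=75 → 266/450 = 0.5911
  speed: TP=297, FP=42+13+20+22=97, FN=25+32+20+29=106 → 594/797 = 0.7453
  noentry: TP=306, FP=33+22+20+29=104, FN=24+20+20+24=88 → 612/804 = 0.7612
  pedestrian: TP=128, FP=38+19+29+24=110, FN=30+20+22+29=101 → 256/467 = 0.5482
Macro-F1 score = mean = (0.5552 + 0.5911 + 0.7453 + 0.7612 + 0.5482) / 5 = 0.640

0.640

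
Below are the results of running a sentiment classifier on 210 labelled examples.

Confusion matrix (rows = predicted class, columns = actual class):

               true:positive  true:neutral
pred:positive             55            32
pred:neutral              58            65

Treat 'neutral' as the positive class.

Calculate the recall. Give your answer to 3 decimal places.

0.670

Recall = TP/(TP+FN) = 65/(65+32) = 65/97 = 0.670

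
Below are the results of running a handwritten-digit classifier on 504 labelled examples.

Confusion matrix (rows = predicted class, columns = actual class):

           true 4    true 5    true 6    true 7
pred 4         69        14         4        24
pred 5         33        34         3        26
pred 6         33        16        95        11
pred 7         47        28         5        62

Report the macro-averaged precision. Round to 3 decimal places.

Per-class precision (TP/(TP+FP)):
  4: TP=69, FP=14+4+24=42 → 69/111 = 0.6216
  5: TP=34, FP=33+3+26=62 → 34/96 = 0.3542
  6: TP=95, FP=33+16+11=60 → 95/155 = 0.6129
  7: TP=62, FP=47+28+5=80 → 62/142 = 0.4366
Macro-precision = mean = (0.6216 + 0.3542 + 0.6129 + 0.4366) / 4 = 0.506

0.506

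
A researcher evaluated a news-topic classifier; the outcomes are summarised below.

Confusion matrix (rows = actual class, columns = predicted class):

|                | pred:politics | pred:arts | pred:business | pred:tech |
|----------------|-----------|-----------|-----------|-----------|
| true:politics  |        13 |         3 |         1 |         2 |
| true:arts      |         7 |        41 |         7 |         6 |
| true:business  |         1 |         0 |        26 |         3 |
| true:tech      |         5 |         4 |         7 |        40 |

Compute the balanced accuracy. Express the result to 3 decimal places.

0.734

Balanced accuracy = mean of per-class recall.
  politics: recall = 13/19 = 0.6842
  arts: recall = 41/61 = 0.6721
  business: recall = 26/30 = 0.8667
  tech: recall = 40/56 = 0.7143
Mean = (0.6842 + 0.6721 + 0.8667 + 0.7143) / 4 = 0.734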